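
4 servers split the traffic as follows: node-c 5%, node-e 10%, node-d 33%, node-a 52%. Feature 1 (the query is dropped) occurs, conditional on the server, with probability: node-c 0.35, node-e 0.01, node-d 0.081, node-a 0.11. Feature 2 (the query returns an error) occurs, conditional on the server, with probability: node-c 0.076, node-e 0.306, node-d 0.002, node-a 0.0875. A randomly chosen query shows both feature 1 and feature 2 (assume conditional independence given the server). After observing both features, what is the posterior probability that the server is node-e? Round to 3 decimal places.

0.046

Compute prior × likelihood for every hypothesis:
  node-c: 0.05 × 0.35 × 0.076 = 0.00133
  node-e: 0.1 × 0.01 × 0.306 = 0.000306
  node-d: 0.33 × 0.081 × 0.002 = 0.00005346
  node-a: 0.52 × 0.11 × 0.0875 = 0.005005
Sum = 0.00669446.
P(node-e | evidence) = 0.000306 / 0.00669446 ≈ 0.046.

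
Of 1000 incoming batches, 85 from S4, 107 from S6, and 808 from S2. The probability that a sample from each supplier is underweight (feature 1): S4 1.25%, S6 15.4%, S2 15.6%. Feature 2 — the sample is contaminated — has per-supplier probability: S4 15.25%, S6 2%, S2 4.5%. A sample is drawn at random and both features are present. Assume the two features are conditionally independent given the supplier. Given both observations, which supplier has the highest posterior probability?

S2

By Bayes' rule, posterior ∝ prior × likelihood:
  S4: 0.085 × 0.0125 × 0.1525 = 0.00016203125
  S6: 0.107 × 0.154 × 0.02 = 0.00032956
  S2: 0.808 × 0.156 × 0.045 = 0.00567216
Total = 0.00616375125.
Largest term belongs to S2, so S2 is most probable.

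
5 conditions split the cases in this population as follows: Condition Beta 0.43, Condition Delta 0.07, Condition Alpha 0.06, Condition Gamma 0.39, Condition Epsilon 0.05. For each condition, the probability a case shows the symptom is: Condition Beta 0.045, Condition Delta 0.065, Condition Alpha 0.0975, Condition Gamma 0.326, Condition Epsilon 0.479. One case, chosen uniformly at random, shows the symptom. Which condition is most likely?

By Bayes' rule, posterior ∝ prior × likelihood:
  Condition Beta: 0.43 × 0.045 = 0.01935
  Condition Delta: 0.07 × 0.065 = 0.00455
  Condition Alpha: 0.06 × 0.0975 = 0.00585
  Condition Gamma: 0.39 × 0.326 = 0.12714
  Condition Epsilon: 0.05 × 0.479 = 0.02395
Total = 0.18084.
Largest term belongs to Condition Gamma, so Condition Gamma is most probable.

Condition Gamma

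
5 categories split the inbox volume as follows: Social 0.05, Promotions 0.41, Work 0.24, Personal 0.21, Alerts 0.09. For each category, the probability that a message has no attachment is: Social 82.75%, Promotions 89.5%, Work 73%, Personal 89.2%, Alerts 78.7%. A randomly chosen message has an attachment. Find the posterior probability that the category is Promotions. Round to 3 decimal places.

Taking complements, P(attachment | each) = Social 0.1725, Promotions 0.105, Work 0.27, Personal 0.108, Alerts 0.213.
By Bayes' rule, posterior ∝ prior × likelihood:
  Social: 0.05 × 0.1725 = 0.008625
  Promotions: 0.41 × 0.105 = 0.04305
  Work: 0.24 × 0.27 = 0.0648
  Personal: 0.21 × 0.108 = 0.02268
  Alerts: 0.09 × 0.213 = 0.01917
Total = 0.158325.
P(Promotions | evidence) = 0.04305 / 0.158325 ≈ 0.272.

0.272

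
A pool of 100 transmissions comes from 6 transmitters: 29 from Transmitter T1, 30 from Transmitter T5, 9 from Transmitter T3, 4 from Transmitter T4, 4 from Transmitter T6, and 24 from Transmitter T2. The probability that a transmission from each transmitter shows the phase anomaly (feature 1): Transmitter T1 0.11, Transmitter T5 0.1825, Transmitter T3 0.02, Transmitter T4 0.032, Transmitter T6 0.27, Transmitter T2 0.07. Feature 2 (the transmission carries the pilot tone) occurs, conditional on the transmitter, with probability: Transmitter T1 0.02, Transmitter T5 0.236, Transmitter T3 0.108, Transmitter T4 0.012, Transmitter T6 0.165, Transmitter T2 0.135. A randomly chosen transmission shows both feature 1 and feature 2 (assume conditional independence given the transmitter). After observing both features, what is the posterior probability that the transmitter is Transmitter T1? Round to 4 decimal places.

0.0358

Prior × likelihood for each hypothesis:
  Transmitter T1: 0.29 × 0.11 × 0.02 = 0.000638
  Transmitter T5: 0.3 × 0.1825 × 0.236 = 0.012921
  Transmitter T3: 0.09 × 0.02 × 0.108 = 0.0001944
  Transmitter T4: 0.04 × 0.032 × 0.012 = 0.00001536
  Transmitter T6: 0.04 × 0.27 × 0.165 = 0.001782
  Transmitter T2: 0.24 × 0.07 × 0.135 = 0.002268
Total = 0.01781876.
P(Transmitter T1 | evidence) = 0.000638 / 0.01781876 ≈ 0.0358.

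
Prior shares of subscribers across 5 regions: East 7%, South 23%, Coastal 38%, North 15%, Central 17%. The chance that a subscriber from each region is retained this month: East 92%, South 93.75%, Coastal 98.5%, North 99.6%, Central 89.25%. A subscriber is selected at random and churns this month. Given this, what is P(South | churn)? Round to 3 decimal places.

0.323

Taking complements, P(churn | each) = East 0.08, South 0.0625, Coastal 0.015, North 0.004, Central 0.1075.
Compute prior × likelihood for every hypothesis:
  East: 0.07 × 0.08 = 0.0056
  South: 0.23 × 0.0625 = 0.014375
  Coastal: 0.38 × 0.015 = 0.0057
  North: 0.15 × 0.004 = 0.0006
  Central: 0.17 × 0.1075 = 0.018275
Sum = 0.04455.
P(South | evidence) = 0.014375 / 0.04455 ≈ 0.323.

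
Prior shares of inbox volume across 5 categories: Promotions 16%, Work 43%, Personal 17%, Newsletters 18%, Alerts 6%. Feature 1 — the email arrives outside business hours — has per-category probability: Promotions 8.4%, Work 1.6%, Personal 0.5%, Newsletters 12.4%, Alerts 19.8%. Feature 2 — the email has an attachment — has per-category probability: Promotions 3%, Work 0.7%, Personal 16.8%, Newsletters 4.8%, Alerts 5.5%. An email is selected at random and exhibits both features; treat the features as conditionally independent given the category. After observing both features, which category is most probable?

Compute prior × likelihood for every hypothesis:
  Promotions: 0.16 × 0.084 × 0.03 = 0.0004032
  Work: 0.43 × 0.016 × 0.007 = 0.00004816
  Personal: 0.17 × 0.005 × 0.168 = 0.0001428
  Newsletters: 0.18 × 0.124 × 0.048 = 0.00107136
  Alerts: 0.06 × 0.198 × 0.055 = 0.0006534
Normalizing constant = 0.00231892.
Largest term belongs to Newsletters, so Newsletters is most probable.

Newsletters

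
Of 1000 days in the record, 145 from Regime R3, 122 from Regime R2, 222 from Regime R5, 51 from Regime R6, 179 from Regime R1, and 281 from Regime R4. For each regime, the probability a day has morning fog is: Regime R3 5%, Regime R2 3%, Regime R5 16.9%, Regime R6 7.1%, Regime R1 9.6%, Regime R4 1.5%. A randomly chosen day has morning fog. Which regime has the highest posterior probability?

Regime R5

Prior × likelihood for each hypothesis:
  Regime R3: 0.145 × 0.05 = 0.00725
  Regime R2: 0.122 × 0.03 = 0.00366
  Regime R5: 0.222 × 0.169 = 0.037518
  Regime R6: 0.051 × 0.071 = 0.003621
  Regime R1: 0.179 × 0.096 = 0.017184
  Regime R4: 0.281 × 0.015 = 0.004215
Normalizing constant = 0.073448.
Largest term belongs to Regime R5, so Regime R5 is most probable.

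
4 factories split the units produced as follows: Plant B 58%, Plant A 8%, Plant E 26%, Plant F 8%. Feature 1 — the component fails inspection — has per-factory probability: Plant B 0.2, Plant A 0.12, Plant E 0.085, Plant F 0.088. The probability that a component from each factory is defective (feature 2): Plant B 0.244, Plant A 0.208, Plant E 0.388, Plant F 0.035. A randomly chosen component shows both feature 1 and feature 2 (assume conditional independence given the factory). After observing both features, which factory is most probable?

Prior × likelihood for each hypothesis:
  Plant B: 0.58 × 0.2 × 0.244 = 0.028304
  Plant A: 0.08 × 0.12 × 0.208 = 0.0019968
  Plant E: 0.26 × 0.085 × 0.388 = 0.0085748
  Plant F: 0.08 × 0.088 × 0.035 = 0.0002464
Total = 0.039122.
Largest term belongs to Plant B, so Plant B is most probable.

Plant B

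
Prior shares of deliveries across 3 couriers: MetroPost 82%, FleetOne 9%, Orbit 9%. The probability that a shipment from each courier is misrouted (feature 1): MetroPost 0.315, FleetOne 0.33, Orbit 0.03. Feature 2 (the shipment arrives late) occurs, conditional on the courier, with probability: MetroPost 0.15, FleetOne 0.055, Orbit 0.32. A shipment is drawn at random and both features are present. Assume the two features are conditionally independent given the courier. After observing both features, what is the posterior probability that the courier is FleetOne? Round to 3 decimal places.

0.040

Prior × likelihood for each hypothesis:
  MetroPost: 0.82 × 0.315 × 0.15 = 0.038745
  FleetOne: 0.09 × 0.33 × 0.055 = 0.0016335
  Orbit: 0.09 × 0.03 × 0.32 = 0.000864
Normalizing constant = 0.0412425.
P(FleetOne | evidence) = 0.0016335 / 0.0412425 ≈ 0.040.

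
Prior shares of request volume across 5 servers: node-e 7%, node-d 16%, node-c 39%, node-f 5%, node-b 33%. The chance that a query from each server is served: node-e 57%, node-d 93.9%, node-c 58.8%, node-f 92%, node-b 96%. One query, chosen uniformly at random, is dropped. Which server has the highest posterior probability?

Taking complements, P(dropped | each) = node-e 0.43, node-d 0.061, node-c 0.412, node-f 0.08, node-b 0.04.
By Bayes' rule, posterior ∝ prior × likelihood:
  node-e: 0.07 × 0.43 = 0.0301
  node-d: 0.16 × 0.061 = 0.00976
  node-c: 0.39 × 0.412 = 0.16068
  node-f: 0.05 × 0.08 = 0.004
  node-b: 0.33 × 0.04 = 0.0132
Normalizing constant = 0.21774.
Largest term belongs to node-c, so node-c is most probable.

node-c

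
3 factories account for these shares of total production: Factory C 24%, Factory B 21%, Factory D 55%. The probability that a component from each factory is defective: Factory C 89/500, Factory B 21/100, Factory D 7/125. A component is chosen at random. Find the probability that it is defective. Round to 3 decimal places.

Prior × likelihood for each hypothesis:
  Factory C: 0.24 × 0.178 = 0.04272
  Factory B: 0.21 × 0.21 = 0.0441
  Factory D: 0.55 × 0.056 = 0.0308
P(defective) = 0.04272 + 0.0441 + 0.0308 = 0.11762 → 0.118.

0.118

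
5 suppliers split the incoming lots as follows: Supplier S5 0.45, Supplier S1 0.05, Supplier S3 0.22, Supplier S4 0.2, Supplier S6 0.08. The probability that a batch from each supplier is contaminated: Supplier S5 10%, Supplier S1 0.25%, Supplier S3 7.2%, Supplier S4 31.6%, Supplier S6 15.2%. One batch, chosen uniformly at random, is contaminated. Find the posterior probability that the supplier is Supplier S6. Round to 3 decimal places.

0.089

Prior × likelihood for each hypothesis:
  Supplier S5: 0.45 × 0.1 = 0.045
  Supplier S1: 0.05 × 0.0025 = 0.000125
  Supplier S3: 0.22 × 0.072 = 0.01584
  Supplier S4: 0.2 × 0.316 = 0.0632
  Supplier S6: 0.08 × 0.152 = 0.01216
Normalizing constant = 0.136325.
P(Supplier S6 | evidence) = 0.01216 / 0.136325 ≈ 0.089.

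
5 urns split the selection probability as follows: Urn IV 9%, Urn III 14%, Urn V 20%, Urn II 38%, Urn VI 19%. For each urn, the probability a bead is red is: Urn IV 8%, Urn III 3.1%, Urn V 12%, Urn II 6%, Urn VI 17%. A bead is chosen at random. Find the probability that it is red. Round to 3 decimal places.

0.091

By Bayes' rule, posterior ∝ prior × likelihood:
  Urn IV: 0.09 × 0.08 = 0.0072
  Urn III: 0.14 × 0.031 = 0.00434
  Urn V: 0.2 × 0.12 = 0.024
  Urn II: 0.38 × 0.06 = 0.0228
  Urn VI: 0.19 × 0.17 = 0.0323
P(red) = 0.0072 + 0.00434 + 0.024 + 0.0228 + 0.0323 = 0.09064 → 0.091.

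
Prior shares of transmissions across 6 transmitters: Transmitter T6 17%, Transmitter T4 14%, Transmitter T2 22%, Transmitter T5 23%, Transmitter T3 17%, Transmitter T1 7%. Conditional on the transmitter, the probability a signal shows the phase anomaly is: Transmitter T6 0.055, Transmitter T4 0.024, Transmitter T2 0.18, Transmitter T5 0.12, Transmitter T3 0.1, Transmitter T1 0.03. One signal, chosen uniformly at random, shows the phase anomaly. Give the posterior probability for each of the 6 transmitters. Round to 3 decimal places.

Transmitter T6 0.094, Transmitter T4 0.034, Transmitter T2 0.400, Transmitter T5 0.279, Transmitter T3 0.172, Transmitter T1 0.021

By Bayes' rule, posterior ∝ prior × likelihood:
  Transmitter T6: 0.17 × 0.055 = 0.00935
  Transmitter T4: 0.14 × 0.024 = 0.00336
  Transmitter T2: 0.22 × 0.18 = 0.0396
  Transmitter T5: 0.23 × 0.12 = 0.0276
  Transmitter T3: 0.17 × 0.1 = 0.017
  Transmitter T1: 0.07 × 0.03 = 0.0021
Total = 0.09901.
P(Transmitter T6 | anomaly) = 0.00935/0.09901 ≈ 0.094
P(Transmitter T4 | anomaly) = 0.00336/0.09901 ≈ 0.034
P(Transmitter T2 | anomaly) = 0.0396/0.09901 ≈ 0.400
P(Transmitter T5 | anomaly) = 0.0276/0.09901 ≈ 0.279
P(Transmitter T3 | anomaly) = 0.017/0.09901 ≈ 0.172
P(Transmitter T1 | anomaly) = 0.0021/0.09901 ≈ 0.021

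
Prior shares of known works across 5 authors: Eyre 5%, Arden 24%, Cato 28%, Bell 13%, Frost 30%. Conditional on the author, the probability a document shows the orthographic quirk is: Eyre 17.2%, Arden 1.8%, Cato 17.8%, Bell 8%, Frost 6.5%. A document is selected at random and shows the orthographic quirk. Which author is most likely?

Cato

Compute prior × likelihood for every hypothesis:
  Eyre: 0.05 × 0.172 = 0.0086
  Arden: 0.24 × 0.018 = 0.00432
  Cato: 0.28 × 0.178 = 0.04984
  Bell: 0.13 × 0.08 = 0.0104
  Frost: 0.3 × 0.065 = 0.0195
Sum = 0.09266.
Largest term belongs to Cato, so Cato is most probable.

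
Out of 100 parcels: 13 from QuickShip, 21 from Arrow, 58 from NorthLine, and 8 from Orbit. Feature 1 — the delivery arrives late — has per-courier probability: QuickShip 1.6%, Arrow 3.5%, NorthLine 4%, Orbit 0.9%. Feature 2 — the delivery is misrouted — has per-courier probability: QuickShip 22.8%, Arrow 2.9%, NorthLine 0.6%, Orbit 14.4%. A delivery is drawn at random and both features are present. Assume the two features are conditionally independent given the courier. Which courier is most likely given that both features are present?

Unnormalized posteriors (prior × likelihood):
  QuickShip: 0.13 × 0.016 × 0.228 = 0.00047424
  Arrow: 0.21 × 0.035 × 0.029 = 0.00021315
  NorthLine: 0.58 × 0.04 × 0.006 = 0.0001392
  Orbit: 0.08 × 0.009 × 0.144 = 0.00010368
Normalizing constant = 0.00093027.
Largest term belongs to QuickShip, so QuickShip is most probable.

QuickShip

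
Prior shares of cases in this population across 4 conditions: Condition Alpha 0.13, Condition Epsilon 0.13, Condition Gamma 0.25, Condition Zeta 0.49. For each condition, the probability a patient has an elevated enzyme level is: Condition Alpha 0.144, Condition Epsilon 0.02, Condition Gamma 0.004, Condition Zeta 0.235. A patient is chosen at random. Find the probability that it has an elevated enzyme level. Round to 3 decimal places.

By Bayes' rule, posterior ∝ prior × likelihood:
  Condition Alpha: 0.13 × 0.144 = 0.01872
  Condition Epsilon: 0.13 × 0.02 = 0.0026
  Condition Gamma: 0.25 × 0.004 = 0.001
  Condition Zeta: 0.49 × 0.235 = 0.11515
P(elevated) = 0.01872 + 0.0026 + 0.001 + 0.11515 = 0.13747 → 0.137.

0.137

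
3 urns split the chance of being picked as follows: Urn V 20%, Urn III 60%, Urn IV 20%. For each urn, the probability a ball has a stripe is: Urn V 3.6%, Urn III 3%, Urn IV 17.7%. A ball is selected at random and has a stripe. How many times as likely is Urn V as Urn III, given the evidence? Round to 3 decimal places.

0.400

Unnormalized posteriors (prior × likelihood):
  Urn V: 0.2 × 0.036 = 0.0072
  Urn III: 0.6 × 0.03 = 0.018
  Urn IV: 0.2 × 0.177 = 0.0354
Total = 0.0606.
The ratio is 0.0072 / 0.018 (the normalizer cancels) = 0.400.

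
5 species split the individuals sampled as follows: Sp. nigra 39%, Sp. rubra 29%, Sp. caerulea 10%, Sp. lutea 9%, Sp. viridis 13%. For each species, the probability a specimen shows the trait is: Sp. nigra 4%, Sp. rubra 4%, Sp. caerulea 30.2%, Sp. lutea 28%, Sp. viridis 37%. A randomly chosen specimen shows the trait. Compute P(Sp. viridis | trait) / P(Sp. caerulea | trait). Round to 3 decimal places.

1.593

Compute prior × likelihood for every hypothesis:
  Sp. nigra: 0.39 × 0.04 = 0.0156
  Sp. rubra: 0.29 × 0.04 = 0.0116
  Sp. caerulea: 0.1 × 0.302 = 0.0302
  Sp. lutea: 0.09 × 0.28 = 0.0252
  Sp. viridis: 0.13 × 0.37 = 0.0481
Total = 0.1307.
The ratio is 0.0481 / 0.0302 (the normalizer cancels) = 1.593.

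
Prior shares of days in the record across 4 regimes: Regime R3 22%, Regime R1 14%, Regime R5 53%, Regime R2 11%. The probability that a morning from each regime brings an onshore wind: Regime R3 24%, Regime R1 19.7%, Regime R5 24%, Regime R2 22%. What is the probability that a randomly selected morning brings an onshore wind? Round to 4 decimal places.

0.2318

Prior × likelihood for each hypothesis:
  Regime R3: 0.22 × 0.24 = 0.0528
  Regime R1: 0.14 × 0.197 = 0.02758
  Regime R5: 0.53 × 0.24 = 0.1272
  Regime R2: 0.11 × 0.22 = 0.0242
P(onshore) = 0.0528 + 0.02758 + 0.1272 + 0.0242 = 0.23178 → 0.2318.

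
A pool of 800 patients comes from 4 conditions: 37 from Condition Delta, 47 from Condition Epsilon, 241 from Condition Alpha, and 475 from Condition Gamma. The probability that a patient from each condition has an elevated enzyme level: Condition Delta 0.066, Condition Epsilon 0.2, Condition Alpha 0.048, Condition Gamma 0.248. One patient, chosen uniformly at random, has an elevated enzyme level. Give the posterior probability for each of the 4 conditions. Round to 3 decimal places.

Condition Delta 0.017, Condition Epsilon 0.067, Condition Alpha 0.082, Condition Gamma 0.834

Prior × likelihood for each hypothesis:
  Condition Delta: 0.04625 × 0.066 = 0.0030525
  Condition Epsilon: 0.05875 × 0.2 = 0.01175
  Condition Alpha: 0.30125 × 0.048 = 0.01446
  Condition Gamma: 0.59375 × 0.248 = 0.14725
Normalizing constant = 0.1765125.
P(Condition Delta | elevated) = 0.0030525/0.1765125 ≈ 0.017
P(Condition Epsilon | elevated) = 0.01175/0.1765125 ≈ 0.067
P(Condition Alpha | elevated) = 0.01446/0.1765125 ≈ 0.082
P(Condition Gamma | elevated) = 0.14725/0.1765125 ≈ 0.834
(Check: 0.017+0.067+0.082+0.834 = 1.000.)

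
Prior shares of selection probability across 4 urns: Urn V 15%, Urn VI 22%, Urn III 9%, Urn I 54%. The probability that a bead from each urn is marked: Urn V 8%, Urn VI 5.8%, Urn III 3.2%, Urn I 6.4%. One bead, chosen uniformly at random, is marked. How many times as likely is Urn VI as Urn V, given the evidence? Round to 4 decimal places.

1.0633

Prior × likelihood for each hypothesis:
  Urn V: 0.15 × 0.08 = 0.012
  Urn VI: 0.22 × 0.058 = 0.01276
  Urn III: 0.09 × 0.032 = 0.00288
  Urn I: 0.54 × 0.064 = 0.03456
Normalizing constant = 0.0622.
The ratio is 0.01276 / 0.012 (the normalizer cancels) = 1.0633.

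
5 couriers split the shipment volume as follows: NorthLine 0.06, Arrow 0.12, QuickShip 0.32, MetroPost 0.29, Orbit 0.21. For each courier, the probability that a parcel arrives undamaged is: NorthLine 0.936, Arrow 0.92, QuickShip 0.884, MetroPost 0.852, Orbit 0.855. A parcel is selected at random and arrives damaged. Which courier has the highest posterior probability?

MetroPost

Taking complements, P(damaged | each) = NorthLine 0.064, Arrow 0.08, QuickShip 0.116, MetroPost 0.148, Orbit 0.145.
Prior × likelihood for each hypothesis:
  NorthLine: 0.06 × 0.064 = 0.00384
  Arrow: 0.12 × 0.08 = 0.0096
  QuickShip: 0.32 × 0.116 = 0.03712
  MetroPost: 0.29 × 0.148 = 0.04292
  Orbit: 0.21 × 0.145 = 0.03045
Total = 0.12393.
Largest term belongs to MetroPost, so MetroPost is most probable.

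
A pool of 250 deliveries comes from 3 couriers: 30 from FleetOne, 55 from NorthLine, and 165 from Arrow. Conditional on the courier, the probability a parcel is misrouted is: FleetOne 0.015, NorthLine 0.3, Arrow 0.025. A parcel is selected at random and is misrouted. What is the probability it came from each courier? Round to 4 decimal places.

FleetOne 0.0214, NorthLine 0.7829, Arrow 0.1957

Compute prior × likelihood for every hypothesis:
  FleetOne: 0.12 × 0.015 = 0.0018
  NorthLine: 0.22 × 0.3 = 0.066
  Arrow: 0.66 × 0.025 = 0.0165
Sum = 0.0843.
P(FleetOne | misrouted) = 0.0018/0.0843 ≈ 0.0214
P(NorthLine | misrouted) = 0.066/0.0843 ≈ 0.7829
P(Arrow | misrouted) = 0.0165/0.0843 ≈ 0.1957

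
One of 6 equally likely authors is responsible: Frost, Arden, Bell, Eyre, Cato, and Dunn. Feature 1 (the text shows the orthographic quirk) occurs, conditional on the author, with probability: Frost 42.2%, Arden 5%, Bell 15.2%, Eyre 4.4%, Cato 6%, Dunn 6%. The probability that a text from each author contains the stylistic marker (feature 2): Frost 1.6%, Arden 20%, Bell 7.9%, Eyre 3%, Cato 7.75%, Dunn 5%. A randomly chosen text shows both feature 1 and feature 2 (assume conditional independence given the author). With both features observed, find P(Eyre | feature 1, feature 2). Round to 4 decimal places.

0.0350

Since the prior is uniform, the posterior is proportional to the likelihood:
  Frost: 0.422 × 0.016 = 0.006752
  Arden: 0.05 × 0.2 = 0.01
  Bell: 0.152 × 0.079 = 0.012008
  Eyre: 0.044 × 0.03 = 0.00132
  Cato: 0.06 × 0.0775 = 0.00465
  Dunn: 0.06 × 0.05 = 0.003
Sum = 0.03773.
P(Eyre | evidence) = 0.00132 / 0.03773 ≈ 0.0350.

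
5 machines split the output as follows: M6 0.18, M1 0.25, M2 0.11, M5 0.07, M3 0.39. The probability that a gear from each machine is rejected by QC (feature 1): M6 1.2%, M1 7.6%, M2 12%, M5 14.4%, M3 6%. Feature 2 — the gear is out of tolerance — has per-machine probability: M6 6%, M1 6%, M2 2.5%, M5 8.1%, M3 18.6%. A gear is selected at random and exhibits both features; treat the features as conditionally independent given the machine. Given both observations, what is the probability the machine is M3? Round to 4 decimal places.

Compute prior × likelihood for every hypothesis:
  M6: 0.18 × 0.012 × 0.06 = 0.0001296
  M1: 0.25 × 0.076 × 0.06 = 0.00114
  M2: 0.11 × 0.12 × 0.025 = 0.00033
  M5: 0.07 × 0.144 × 0.081 = 0.00081648
  M3: 0.39 × 0.06 × 0.186 = 0.0043524
Normalizing constant = 0.00676848.
P(M3 | evidence) = 0.0043524 / 0.00676848 ≈ 0.6430.

0.6430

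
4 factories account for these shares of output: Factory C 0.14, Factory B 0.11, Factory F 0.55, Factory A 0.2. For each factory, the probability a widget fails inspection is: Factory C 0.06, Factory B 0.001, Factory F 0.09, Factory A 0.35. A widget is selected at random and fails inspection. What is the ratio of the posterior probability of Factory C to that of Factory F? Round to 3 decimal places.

Compute prior × likelihood for every hypothesis:
  Factory C: 0.14 × 0.06 = 0.0084
  Factory B: 0.11 × 0.001 = 0.00011
  Factory F: 0.55 × 0.09 = 0.0495
  Factory A: 0.2 × 0.35 = 0.07
Total = 0.12801.
The ratio is 0.0084 / 0.0495 (the normalizer cancels) = 0.170.

0.170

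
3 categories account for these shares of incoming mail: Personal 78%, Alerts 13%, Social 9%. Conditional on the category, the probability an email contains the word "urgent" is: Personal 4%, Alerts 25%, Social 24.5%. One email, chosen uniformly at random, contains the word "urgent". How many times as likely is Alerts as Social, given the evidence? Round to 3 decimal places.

Unnormalized posteriors (prior × likelihood):
  Personal: 0.78 × 0.04 = 0.0312
  Alerts: 0.13 × 0.25 = 0.0325
  Social: 0.09 × 0.245 = 0.02205
Normalizing constant = 0.08575.
The ratio is 0.0325 / 0.02205 (the normalizer cancels) = 1.474.

1.474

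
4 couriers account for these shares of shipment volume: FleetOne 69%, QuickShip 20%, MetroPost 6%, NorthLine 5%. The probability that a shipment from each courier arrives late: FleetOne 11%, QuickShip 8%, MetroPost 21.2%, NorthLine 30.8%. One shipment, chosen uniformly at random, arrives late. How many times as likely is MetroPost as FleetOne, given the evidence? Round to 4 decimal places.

Unnormalized posteriors (prior × likelihood):
  FleetOne: 0.69 × 0.11 = 0.0759
  QuickShip: 0.2 × 0.08 = 0.016
  MetroPost: 0.06 × 0.212 = 0.01272
  NorthLine: 0.05 × 0.308 = 0.0154
Total = 0.12002.
The ratio is 0.01272 / 0.0759 (the normalizer cancels) = 0.1676.

0.1676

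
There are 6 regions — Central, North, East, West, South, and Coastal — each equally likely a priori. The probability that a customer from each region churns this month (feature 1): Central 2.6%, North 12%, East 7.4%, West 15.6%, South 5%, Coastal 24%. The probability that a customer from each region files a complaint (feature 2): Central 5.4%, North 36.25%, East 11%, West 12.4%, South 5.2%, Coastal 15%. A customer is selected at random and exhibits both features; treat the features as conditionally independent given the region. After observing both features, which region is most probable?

With a uniform prior (1/6 each), posterior ∝ likelihood:
  Central: 0.026 × 0.054 = 0.001404
  North: 0.12 × 0.3625 = 0.0435
  East: 0.074 × 0.11 = 0.00814
  West: 0.156 × 0.124 = 0.019344
  South: 0.05 × 0.052 = 0.0026
  Coastal: 0.24 × 0.15 = 0.036
Normalizing constant = 0.110988.
Largest term belongs to North, so North is most probable.

North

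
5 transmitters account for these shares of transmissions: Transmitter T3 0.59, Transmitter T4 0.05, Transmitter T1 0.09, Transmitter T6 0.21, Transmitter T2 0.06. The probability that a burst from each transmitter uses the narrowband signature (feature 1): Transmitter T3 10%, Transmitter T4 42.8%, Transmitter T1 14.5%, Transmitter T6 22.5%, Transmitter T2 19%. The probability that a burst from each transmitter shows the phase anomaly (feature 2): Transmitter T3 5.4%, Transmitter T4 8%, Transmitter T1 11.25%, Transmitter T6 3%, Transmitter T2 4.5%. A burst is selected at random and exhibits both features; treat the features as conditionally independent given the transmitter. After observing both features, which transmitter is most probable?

Prior × likelihood for each hypothesis:
  Transmitter T3: 0.59 × 0.1 × 0.054 = 0.003186
  Transmitter T4: 0.05 × 0.428 × 0.08 = 0.001712
  Transmitter T1: 0.09 × 0.145 × 0.1125 = 0.001468125
  Transmitter T6: 0.21 × 0.225 × 0.03 = 0.0014175
  Transmitter T2: 0.06 × 0.19 × 0.045 = 0.000513
Normalizing constant = 0.008296625.
Largest term belongs to Transmitter T3, so Transmitter T3 is most probable.

Transmitter T3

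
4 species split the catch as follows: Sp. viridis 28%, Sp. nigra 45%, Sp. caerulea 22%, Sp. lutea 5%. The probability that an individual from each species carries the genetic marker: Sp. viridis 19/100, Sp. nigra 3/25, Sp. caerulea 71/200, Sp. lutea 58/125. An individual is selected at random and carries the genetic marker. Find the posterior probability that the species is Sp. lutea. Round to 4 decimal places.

By Bayes' rule, posterior ∝ prior × likelihood:
  Sp. viridis: 0.28 × 0.19 = 0.0532
  Sp. nigra: 0.45 × 0.12 = 0.054
  Sp. caerulea: 0.22 × 0.355 = 0.0781
  Sp. lutea: 0.05 × 0.464 = 0.0232
Sum = 0.2085.
P(Sp. lutea | evidence) = 0.0232 / 0.2085 ≈ 0.1113.

0.1113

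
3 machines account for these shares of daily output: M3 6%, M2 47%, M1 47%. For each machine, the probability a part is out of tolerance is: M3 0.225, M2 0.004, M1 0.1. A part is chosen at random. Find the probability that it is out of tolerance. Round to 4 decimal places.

By Bayes' rule, posterior ∝ prior × likelihood:
  M3: 0.06 × 0.225 = 0.0135
  M2: 0.47 × 0.004 = 0.00188
  M1: 0.47 × 0.1 = 0.047
P(oversize) = 0.0135 + 0.00188 + 0.047 = 0.06238 → 0.0624.

0.0624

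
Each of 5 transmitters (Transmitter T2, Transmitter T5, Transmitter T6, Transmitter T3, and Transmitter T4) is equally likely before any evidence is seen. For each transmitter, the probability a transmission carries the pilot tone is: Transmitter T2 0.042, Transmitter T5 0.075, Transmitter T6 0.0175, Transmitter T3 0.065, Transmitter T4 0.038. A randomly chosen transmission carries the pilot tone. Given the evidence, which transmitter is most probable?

With a uniform prior (1/5 each), posterior ∝ likelihood:
  Transmitter T2: 0.042
  Transmitter T5: 0.075
  Transmitter T6: 0.0175
  Transmitter T3: 0.065
  Transmitter T4: 0.038
Total = 0.2375.
Largest term belongs to Transmitter T5, so Transmitter T5 is most probable.

Transmitter T5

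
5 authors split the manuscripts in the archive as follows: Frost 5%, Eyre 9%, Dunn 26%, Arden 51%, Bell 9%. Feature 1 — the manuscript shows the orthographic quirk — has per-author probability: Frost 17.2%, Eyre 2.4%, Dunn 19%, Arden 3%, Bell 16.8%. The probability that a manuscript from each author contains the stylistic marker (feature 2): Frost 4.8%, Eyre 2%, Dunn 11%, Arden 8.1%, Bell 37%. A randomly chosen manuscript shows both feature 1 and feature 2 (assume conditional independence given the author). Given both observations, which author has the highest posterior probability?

Prior × likelihood for each hypothesis:
  Frost: 0.05 × 0.172 × 0.048 = 0.0004128
  Eyre: 0.09 × 0.024 × 0.02 = 0.0000432
  Dunn: 0.26 × 0.19 × 0.11 = 0.005434
  Arden: 0.51 × 0.03 × 0.081 = 0.0012393
  Bell: 0.09 × 0.168 × 0.37 = 0.0055944
Normalizing constant = 0.0127237.
Largest term belongs to Bell, so Bell is most probable.

Bell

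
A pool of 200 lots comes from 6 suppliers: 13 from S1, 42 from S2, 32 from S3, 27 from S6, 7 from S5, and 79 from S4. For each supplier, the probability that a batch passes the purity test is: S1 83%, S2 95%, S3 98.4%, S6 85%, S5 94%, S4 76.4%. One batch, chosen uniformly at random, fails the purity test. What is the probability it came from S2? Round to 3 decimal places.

Taking complements, P(off-spec | each) = S1 0.17, S2 0.05, S3 0.016, S6 0.15, S5 0.06, S4 0.236.
Prior × likelihood for each hypothesis:
  S1: 0.065 × 0.17 = 0.01105
  S2: 0.21 × 0.05 = 0.0105
  S3: 0.16 × 0.016 = 0.00256
  S6: 0.135 × 0.15 = 0.02025
  S5: 0.035 × 0.06 = 0.0021
  S4: 0.395 × 0.236 = 0.09322
Normalizing constant = 0.13968.
P(S2 | evidence) = 0.0105 / 0.13968 ≈ 0.075.

0.075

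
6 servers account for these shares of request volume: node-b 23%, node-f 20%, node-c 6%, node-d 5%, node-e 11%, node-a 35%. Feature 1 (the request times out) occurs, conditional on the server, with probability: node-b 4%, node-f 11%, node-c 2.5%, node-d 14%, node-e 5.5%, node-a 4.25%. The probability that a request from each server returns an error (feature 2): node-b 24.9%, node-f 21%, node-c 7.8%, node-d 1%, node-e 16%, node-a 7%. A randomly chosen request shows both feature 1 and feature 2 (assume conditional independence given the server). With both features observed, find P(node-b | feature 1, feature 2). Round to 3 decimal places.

Unnormalized posteriors (prior × likelihood):
  node-b: 0.23 × 0.04 × 0.249 = 0.0022908
  node-f: 0.2 × 0.11 × 0.21 = 0.00462
  node-c: 0.06 × 0.025 × 0.078 = 0.000117
  node-d: 0.05 × 0.14 × 0.01 = 0.00007
  node-e: 0.11 × 0.055 × 0.16 = 0.000968
  node-a: 0.35 × 0.0425 × 0.07 = 0.00104125
Sum = 0.00910705.
P(node-b | evidence) = 0.0022908 / 0.00910705 ≈ 0.252.

0.252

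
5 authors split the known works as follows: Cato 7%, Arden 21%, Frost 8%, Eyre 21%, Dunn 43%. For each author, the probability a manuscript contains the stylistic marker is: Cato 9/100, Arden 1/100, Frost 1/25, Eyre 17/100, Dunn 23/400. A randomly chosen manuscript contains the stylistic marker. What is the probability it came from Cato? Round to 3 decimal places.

Unnormalized posteriors (prior × likelihood):
  Cato: 0.07 × 0.09 = 0.0063
  Arden: 0.21 × 0.01 = 0.0021
  Frost: 0.08 × 0.04 = 0.0032
  Eyre: 0.21 × 0.17 = 0.0357
  Dunn: 0.43 × 0.0575 = 0.024725
Total = 0.072025.
P(Cato | evidence) = 0.0063 / 0.072025 ≈ 0.087.

0.087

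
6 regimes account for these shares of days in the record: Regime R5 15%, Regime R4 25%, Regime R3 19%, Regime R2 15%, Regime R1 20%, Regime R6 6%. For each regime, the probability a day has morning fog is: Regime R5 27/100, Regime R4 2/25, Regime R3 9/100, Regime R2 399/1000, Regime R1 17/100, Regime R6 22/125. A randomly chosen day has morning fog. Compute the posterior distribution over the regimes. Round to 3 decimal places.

Regime R5 0.223, Regime R4 0.110, Regime R3 0.094, Regime R2 0.329, Regime R1 0.187, Regime R6 0.058

By Bayes' rule, posterior ∝ prior × likelihood:
  Regime R5: 0.15 × 0.27 = 0.0405
  Regime R4: 0.25 × 0.08 = 0.02
  Regime R3: 0.19 × 0.09 = 0.0171
  Regime R2: 0.15 × 0.399 = 0.05985
  Regime R1: 0.2 × 0.17 = 0.034
  Regime R6: 0.06 × 0.176 = 0.01056
Sum = 0.18201.
P(Regime R5 | fog) = 0.0405/0.18201 ≈ 0.223
P(Regime R4 | fog) = 0.02/0.18201 ≈ 0.110
P(Regime R3 | fog) = 0.0171/0.18201 ≈ 0.094
P(Regime R2 | fog) = 0.05985/0.18201 ≈ 0.329
P(Regime R1 | fog) = 0.034/0.18201 ≈ 0.187
P(Regime R6 | fog) = 0.01056/0.18201 ≈ 0.058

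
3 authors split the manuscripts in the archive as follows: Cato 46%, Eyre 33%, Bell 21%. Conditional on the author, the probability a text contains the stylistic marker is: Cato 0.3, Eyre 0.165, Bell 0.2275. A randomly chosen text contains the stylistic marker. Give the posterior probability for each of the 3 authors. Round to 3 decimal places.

Compute prior × likelihood for every hypothesis:
  Cato: 0.46 × 0.3 = 0.138
  Eyre: 0.33 × 0.165 = 0.05445
  Bell: 0.21 × 0.2275 = 0.047775
Normalizing constant = 0.240225.
P(Cato | marker) = 0.138/0.240225 ≈ 0.574
P(Eyre | marker) = 0.05445/0.240225 ≈ 0.227
P(Bell | marker) = 0.047775/0.240225 ≈ 0.199

Cato 0.574, Eyre 0.227, Bell 0.199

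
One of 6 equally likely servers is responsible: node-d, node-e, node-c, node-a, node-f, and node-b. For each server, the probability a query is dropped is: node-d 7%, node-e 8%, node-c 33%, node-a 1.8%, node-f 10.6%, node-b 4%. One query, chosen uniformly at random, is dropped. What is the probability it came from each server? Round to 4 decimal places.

node-d 0.1087, node-e 0.1242, node-c 0.5124, node-a 0.0280, node-f 0.1646, node-b 0.0621

With a uniform prior (1/6 each), posterior ∝ likelihood:
  node-d: 0.07
  node-e: 0.08
  node-c: 0.33
  node-a: 0.018
  node-f: 0.106
  node-b: 0.04
Normalizing constant = 0.644.
P(node-d | dropped) = 0.07/0.644 ≈ 0.1087
P(node-e | dropped) = 0.08/0.644 ≈ 0.1242
P(node-c | dropped) = 0.33/0.644 ≈ 0.5124
P(node-a | dropped) = 0.018/0.644 ≈ 0.0280
P(node-f | dropped) = 0.106/0.644 ≈ 0.1646
P(node-b | dropped) = 0.04/0.644 ≈ 0.0621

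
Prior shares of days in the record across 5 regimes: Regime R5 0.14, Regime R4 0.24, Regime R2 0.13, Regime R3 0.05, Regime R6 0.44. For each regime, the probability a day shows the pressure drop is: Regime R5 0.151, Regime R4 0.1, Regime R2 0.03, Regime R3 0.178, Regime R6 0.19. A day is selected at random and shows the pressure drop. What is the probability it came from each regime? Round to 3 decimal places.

Compute prior × likelihood for every hypothesis:
  Regime R5: 0.14 × 0.151 = 0.02114
  Regime R4: 0.24 × 0.1 = 0.024
  Regime R2: 0.13 × 0.03 = 0.0039
  Regime R3: 0.05 × 0.178 = 0.0089
  Regime R6: 0.44 × 0.19 = 0.0836
Total = 0.14154.
P(Regime R5 | drop) = 0.02114/0.14154 ≈ 0.149
P(Regime R4 | drop) = 0.024/0.14154 ≈ 0.170
P(Regime R2 | drop) = 0.0039/0.14154 ≈ 0.028
P(Regime R3 | drop) = 0.0089/0.14154 ≈ 0.063
P(Regime R6 | drop) = 0.0836/0.14154 ≈ 0.591
(Check: 0.149+0.170+0.028+0.063+0.591 = 1.001.)

Regime R5 0.149, Regime R4 0.170, Regime R2 0.028, Regime R3 0.063, Regime R6 0.591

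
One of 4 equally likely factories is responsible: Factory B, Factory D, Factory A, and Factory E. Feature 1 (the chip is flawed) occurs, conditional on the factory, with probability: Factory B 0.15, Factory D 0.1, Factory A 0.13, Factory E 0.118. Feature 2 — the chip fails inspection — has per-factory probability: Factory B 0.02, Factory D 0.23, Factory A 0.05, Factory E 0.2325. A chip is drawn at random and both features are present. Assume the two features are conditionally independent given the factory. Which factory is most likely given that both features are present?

With a uniform prior (1/4 each), posterior ∝ likelihood:
  Factory B: 0.15 × 0.02 = 0.003
  Factory D: 0.1 × 0.23 = 0.023
  Factory A: 0.13 × 0.05 = 0.0065
  Factory E: 0.118 × 0.2325 = 0.027435
Normalizing constant = 0.059935.
Largest term belongs to Factory E, so Factory E is most probable.

Factory E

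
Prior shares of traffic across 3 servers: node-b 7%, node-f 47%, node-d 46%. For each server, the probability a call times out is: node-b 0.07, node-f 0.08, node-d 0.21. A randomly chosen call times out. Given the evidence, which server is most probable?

node-d

Prior × likelihood for each hypothesis:
  node-b: 0.07 × 0.07 = 0.0049
  node-f: 0.47 × 0.08 = 0.0376
  node-d: 0.46 × 0.21 = 0.0966
Total = 0.1391.
Largest term belongs to node-d, so node-d is most probable.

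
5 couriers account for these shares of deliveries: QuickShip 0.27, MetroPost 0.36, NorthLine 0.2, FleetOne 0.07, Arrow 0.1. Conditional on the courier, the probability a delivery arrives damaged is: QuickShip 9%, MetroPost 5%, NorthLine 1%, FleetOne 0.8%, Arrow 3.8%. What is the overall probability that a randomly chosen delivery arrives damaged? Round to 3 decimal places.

0.049

Prior × likelihood for each hypothesis:
  QuickShip: 0.27 × 0.09 = 0.0243
  MetroPost: 0.36 × 0.05 = 0.018
  NorthLine: 0.2 × 0.01 = 0.002
  FleetOne: 0.07 × 0.008 = 0.00056
  Arrow: 0.1 × 0.038 = 0.0038
P(damaged) = 0.0243 + 0.018 + 0.002 + 0.00056 + 0.0038 = 0.04866 → 0.049.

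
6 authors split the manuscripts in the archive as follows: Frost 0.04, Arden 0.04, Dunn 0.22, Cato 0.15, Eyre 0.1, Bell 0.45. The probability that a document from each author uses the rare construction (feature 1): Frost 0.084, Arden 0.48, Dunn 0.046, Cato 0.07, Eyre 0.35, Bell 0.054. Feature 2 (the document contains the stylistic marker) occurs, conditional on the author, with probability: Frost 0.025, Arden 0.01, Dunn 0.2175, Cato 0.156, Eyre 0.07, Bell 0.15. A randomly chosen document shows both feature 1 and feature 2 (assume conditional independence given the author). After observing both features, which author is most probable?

Bell

By Bayes' rule, posterior ∝ prior × likelihood:
  Frost: 0.04 × 0.084 × 0.025 = 0.000084
  Arden: 0.04 × 0.48 × 0.01 = 0.000192
  Dunn: 0.22 × 0.046 × 0.2175 = 0.0022011
  Cato: 0.15 × 0.07 × 0.156 = 0.001638
  Eyre: 0.1 × 0.35 × 0.07 = 0.00245
  Bell: 0.45 × 0.054 × 0.15 = 0.003645
Total = 0.0102101.
Largest term belongs to Bell, so Bell is most probable.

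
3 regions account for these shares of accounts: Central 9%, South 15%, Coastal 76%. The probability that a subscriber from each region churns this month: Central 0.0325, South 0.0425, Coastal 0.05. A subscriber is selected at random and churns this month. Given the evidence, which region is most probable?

Compute prior × likelihood for every hypothesis:
  Central: 0.09 × 0.0325 = 0.002925
  South: 0.15 × 0.0425 = 0.006375
  Coastal: 0.76 × 0.05 = 0.038
Normalizing constant = 0.0473.
Largest term belongs to Coastal, so Coastal is most probable.

Coastal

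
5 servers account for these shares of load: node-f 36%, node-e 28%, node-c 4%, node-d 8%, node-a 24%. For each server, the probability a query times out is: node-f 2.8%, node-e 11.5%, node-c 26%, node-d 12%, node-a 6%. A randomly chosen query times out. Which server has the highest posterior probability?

node-e

Compute prior × likelihood for every hypothesis:
  node-f: 0.36 × 0.028 = 0.01008
  node-e: 0.28 × 0.115 = 0.0322
  node-c: 0.04 × 0.26 = 0.0104
  node-d: 0.08 × 0.12 = 0.0096
  node-a: 0.24 × 0.06 = 0.0144
Normalizing constant = 0.07668.
Largest term belongs to node-e, so node-e is most probable.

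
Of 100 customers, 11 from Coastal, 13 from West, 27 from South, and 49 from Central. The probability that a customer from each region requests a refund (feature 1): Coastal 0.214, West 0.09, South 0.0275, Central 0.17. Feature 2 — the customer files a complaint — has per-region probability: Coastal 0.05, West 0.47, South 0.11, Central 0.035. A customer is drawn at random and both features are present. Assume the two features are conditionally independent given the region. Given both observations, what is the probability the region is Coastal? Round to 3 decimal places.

0.113

Unnormalized posteriors (prior × likelihood):
  Coastal: 0.11 × 0.214 × 0.05 = 0.001177
  West: 0.13 × 0.09 × 0.47 = 0.005499
  South: 0.27 × 0.0275 × 0.11 = 0.00081675
  Central: 0.49 × 0.17 × 0.035 = 0.0029155
Sum = 0.01040825.
P(Coastal | evidence) = 0.001177 / 0.01040825 ≈ 0.113.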